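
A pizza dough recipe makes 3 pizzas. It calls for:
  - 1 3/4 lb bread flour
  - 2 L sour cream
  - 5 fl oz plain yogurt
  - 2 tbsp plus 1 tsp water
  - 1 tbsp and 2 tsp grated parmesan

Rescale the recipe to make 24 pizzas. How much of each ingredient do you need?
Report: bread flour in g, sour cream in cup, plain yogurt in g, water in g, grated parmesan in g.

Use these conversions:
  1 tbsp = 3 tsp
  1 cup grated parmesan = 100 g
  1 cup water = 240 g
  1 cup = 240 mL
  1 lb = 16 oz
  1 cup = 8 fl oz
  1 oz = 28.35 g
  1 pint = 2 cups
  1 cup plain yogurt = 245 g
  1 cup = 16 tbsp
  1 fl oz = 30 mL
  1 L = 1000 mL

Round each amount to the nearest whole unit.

bread flour: 6350 g; sour cream: 67 cup; plain yogurt: 1225 g; water: 280 g; grated parmesan: 83 g

Scaling factor: 24/3 = 8.
bread flour: 1.75 lb × 8 × 16 oz/lb × 28.35 g/oz ≈ 6350 g
sour cream: 2 L × 8 × 1000 mL/L ÷ 240 mL/cup ≈ 67 cup
plain yogurt: 5 fl oz × 8 ÷ 8 fl oz/cup × 245 g/cup = 1225 g
water: (2 tbsp + 1 tsp = 7/3 tbsp) × 8 ÷ 16 tbsp/cup × 240 g/cup = 280 g
grated parmesan: (1 tbsp + 2 tsp = 5/3 tbsp) × 8 ÷ 16 tbsp/cup × 100 g/cup ≈ 83 g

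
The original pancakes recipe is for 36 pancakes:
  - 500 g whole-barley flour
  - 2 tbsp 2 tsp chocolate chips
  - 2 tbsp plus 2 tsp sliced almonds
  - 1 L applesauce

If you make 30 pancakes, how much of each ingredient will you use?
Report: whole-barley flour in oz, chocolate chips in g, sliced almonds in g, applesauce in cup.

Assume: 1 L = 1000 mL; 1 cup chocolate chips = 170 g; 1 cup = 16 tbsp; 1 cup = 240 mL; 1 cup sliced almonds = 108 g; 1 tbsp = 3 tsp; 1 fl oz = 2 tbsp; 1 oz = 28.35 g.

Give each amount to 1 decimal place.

Scaling factor: 30/36 = 5/6.
whole-barley flour: 500 g × 5/6 ÷ 28.35 g/oz ≈ 14.7 oz
chocolate chips: (2 tbsp + 2 tsp = 8/3 tbsp) × 5/6 ÷ 16 tbsp/cup × 170 g/cup ≈ 23.6 g
sliced almonds: (2 tbsp + 2 tsp = 8/3 tbsp) × 5/6 ÷ 16 tbsp/cup × 108 g/cup = 15.0 g
applesauce: 1 L × 5/6 × 1000 mL/L ÷ 240 mL/cup ≈ 3.5 cup

whole-barley flour: 14.7 oz; chocolate chips: 23.6 g; sliced almonds: 15.0 g; applesauce: 3.5 cup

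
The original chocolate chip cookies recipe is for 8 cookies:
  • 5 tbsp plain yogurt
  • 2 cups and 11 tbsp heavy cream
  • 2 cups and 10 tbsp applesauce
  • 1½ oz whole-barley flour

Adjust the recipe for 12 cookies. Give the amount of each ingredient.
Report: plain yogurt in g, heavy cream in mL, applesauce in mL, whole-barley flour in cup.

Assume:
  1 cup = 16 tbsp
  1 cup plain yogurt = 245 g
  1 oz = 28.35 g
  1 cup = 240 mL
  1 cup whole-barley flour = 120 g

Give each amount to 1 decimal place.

Scaling factor: 12/8 = 3/2 = 1.5.
plain yogurt: 5 tbsp × 3/2 ÷ 16 tbsp/cup × 245 g/cup ≈ 114.8 g
heavy cream: (2 cup + 11 tbsp = 2.6875 cup) × 3/2 × 240 mL/cup = 967.5 mL
applesauce: (2 cup + 10 tbsp = 2.625 cup) × 3/2 × 240 mL/cup = 945.0 mL
whole-barley flour: 1.5 oz × 3/2 × 28.35 g/oz ÷ 120 g/cup ≈ 0.5 cup

plain yogurt: 114.8 g; heavy cream: 967.5 mL; applesauce: 945.0 mL; whole-barley flour: 0.5 cup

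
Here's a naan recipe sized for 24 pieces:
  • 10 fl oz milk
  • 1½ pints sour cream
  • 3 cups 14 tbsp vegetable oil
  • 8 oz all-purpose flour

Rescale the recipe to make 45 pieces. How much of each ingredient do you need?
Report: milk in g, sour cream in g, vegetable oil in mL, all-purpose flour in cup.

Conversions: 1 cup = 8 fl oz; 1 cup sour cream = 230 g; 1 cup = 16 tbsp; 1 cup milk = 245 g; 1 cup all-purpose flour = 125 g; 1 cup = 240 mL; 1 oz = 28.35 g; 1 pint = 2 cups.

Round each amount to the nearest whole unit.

milk: 574 g; sour cream: 1294 g; vegetable oil: 1744 mL; all-purpose flour: 3 cup

Scaling factor: 45/24 = 15/8 = 1.875.
milk: 10 fl oz × 15/8 ÷ 8 fl oz/cup × 245 g/cup ≈ 574 g
sour cream: 1.5 pint × 15/8 × 2 cup/pint × 230 g/cup ≈ 1294 g
vegetable oil: (3 cup + 14 tbsp = 3.875 cup) × 15/8 × 240 mL/cup ≈ 1744 mL
all-purpose flour: 8 oz × 15/8 × 28.35 g/oz ÷ 125 g/cup ≈ 3 cup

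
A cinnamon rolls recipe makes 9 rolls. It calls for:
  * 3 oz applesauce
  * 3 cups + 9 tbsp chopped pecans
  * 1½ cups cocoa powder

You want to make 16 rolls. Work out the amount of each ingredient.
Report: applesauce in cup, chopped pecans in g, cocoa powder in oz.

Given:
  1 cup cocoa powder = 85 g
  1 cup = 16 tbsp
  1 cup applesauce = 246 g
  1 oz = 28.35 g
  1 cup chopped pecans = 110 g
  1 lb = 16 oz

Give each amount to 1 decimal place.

Scaling factor: 16/9.
applesauce: 3 oz × 16/9 × 28.35 g/oz ÷ 246 g/cup ≈ 0.6 cup
chopped pecans: (3 cup + 9 tbsp = 3.5625 cup) × 16/9 × 110 g/cup ≈ 696.7 g
cocoa powder: 1.5 cup × 16/9 × 85 g/cup ÷ 28.35 g/oz ≈ 8.0 oz

applesauce: 0.6 cup; chopped pecans: 696.7 g; cocoa powder: 8.0 oz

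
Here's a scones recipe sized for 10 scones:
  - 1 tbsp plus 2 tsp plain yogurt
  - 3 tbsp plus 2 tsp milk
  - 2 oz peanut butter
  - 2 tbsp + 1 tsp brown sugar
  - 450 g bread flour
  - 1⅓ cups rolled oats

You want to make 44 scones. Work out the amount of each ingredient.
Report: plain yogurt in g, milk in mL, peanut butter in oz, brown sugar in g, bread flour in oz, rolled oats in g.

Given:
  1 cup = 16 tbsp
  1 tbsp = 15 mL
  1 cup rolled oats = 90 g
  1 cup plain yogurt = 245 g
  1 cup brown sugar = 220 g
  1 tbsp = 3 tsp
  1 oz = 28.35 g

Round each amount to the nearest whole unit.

Scaling factor: 44/10 = 22/5 = 4.4.
plain yogurt: (1 tbsp + 2 tsp = 5/3 tbsp) × 22/5 ÷ 16 tbsp/cup × 245 g/cup ≈ 112 g
milk: (3 tbsp + 2 tsp = 11/3 tbsp) × 22/5 × 15 mL/tbsp = 242 mL
peanut butter: 2 oz × 22/5 ≈ 9 oz
brown sugar: (2 tbsp + 1 tsp = 7/3 tbsp) × 22/5 ÷ 16 tbsp/cup × 220 g/cup ≈ 141 g
bread flour: 450 g × 22/5 ÷ 28.35 g/oz ≈ 70 oz
rolled oats: 4/3 cup × 22/5 × 90 g/cup = 528 g

plain yogurt: 112 g; milk: 242 mL; peanut butter: 9 oz; brown sugar: 141 g; bread flour: 70 oz; rolled oats: 528 g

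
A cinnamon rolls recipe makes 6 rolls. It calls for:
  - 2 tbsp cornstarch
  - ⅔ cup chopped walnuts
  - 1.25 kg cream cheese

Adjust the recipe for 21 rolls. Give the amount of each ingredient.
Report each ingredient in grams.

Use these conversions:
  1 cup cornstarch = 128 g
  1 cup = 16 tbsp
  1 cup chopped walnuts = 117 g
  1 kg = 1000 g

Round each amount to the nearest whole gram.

cornstarch: 56 g; chopped walnuts: 273 g; cream cheese: 4375 g

Scaling factor: 21/6 = 7/2 = 3.5.
cornstarch: 2 tbsp × 7/2 ÷ 16 tbsp/cup × 128 g/cup = 56 g
chopped walnuts: 2/3 cup × 7/2 × 117 g/cup = 273 g
cream cheese: 1.25 kg × 7/2 × 1000 g/kg = 4375 g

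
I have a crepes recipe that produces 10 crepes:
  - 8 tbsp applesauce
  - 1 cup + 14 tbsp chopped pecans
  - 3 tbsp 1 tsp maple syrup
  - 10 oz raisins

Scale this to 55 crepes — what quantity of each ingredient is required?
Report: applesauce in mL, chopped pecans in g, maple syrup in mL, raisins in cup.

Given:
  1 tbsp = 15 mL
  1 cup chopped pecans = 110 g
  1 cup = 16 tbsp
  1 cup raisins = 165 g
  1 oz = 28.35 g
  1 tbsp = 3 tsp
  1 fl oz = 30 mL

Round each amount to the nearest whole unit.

applesauce: 660 mL; chopped pecans: 1134 g; maple syrup: 275 mL; raisins: 9 cup

Scaling factor: 55/10 = 11/2 = 5.5.
applesauce: 8 tbsp × 11/2 × 15 mL/tbsp = 660 mL
chopped pecans: (1 cup + 14 tbsp = 1.875 cup) × 11/2 × 110 g/cup ≈ 1134 g
maple syrup: (3 tbsp + 1 tsp = 10/3 tbsp) × 11/2 × 15 mL/tbsp = 275 mL
raisins: 10 oz × 11/2 × 28.35 g/oz ÷ 165 g/cup ≈ 9 cup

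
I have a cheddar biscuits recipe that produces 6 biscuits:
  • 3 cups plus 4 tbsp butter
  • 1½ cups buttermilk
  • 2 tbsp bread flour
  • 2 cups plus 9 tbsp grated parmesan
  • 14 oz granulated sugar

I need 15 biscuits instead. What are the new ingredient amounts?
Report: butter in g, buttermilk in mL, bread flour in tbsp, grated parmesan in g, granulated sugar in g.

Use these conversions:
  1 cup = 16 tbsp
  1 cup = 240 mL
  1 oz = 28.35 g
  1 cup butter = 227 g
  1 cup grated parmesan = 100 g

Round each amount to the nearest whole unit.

Scaling factor: 15/6 = 5/2 = 2.5.
butter: (3 cup + 4 tbsp = 3.25 cup) × 5/2 × 227 g/cup ≈ 1844 g
buttermilk: 1.5 cup × 5/2 × 240 mL/cup = 900 mL
bread flour: 2 tbsp × 5/2 = 5 tbsp
grated parmesan: (2 cup + 9 tbsp = 2.5625 cup) × 5/2 × 100 g/cup ≈ 641 g
granulated sugar: 14 oz × 5/2 × 28.35 g/oz ≈ 992 g

butter: 1844 g; buttermilk: 900 mL; bread flour: 5 tbsp; grated parmesan: 641 g; granulated sugar: 992 g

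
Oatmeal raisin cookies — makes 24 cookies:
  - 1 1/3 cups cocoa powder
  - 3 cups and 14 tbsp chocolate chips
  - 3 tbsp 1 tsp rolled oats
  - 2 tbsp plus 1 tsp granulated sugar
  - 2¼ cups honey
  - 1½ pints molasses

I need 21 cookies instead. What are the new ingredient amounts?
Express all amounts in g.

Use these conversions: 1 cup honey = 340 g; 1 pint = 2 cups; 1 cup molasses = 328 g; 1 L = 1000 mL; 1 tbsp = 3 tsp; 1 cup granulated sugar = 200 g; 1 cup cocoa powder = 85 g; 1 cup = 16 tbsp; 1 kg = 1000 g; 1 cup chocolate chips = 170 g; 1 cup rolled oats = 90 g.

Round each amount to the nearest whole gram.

cocoa powder: 99 g; chocolate chips: 576 g; rolled oats: 16 g; granulated sugar: 26 g; honey: 669 g; molasses: 861 g

Scaling factor: 21/24 = 7/8 = 0.875.
cocoa powder: 4/3 cup × 7/8 × 85 g/cup ≈ 99 g
chocolate chips: (3 cup + 14 tbsp = 3.875 cup) × 7/8 × 170 g/cup ≈ 576 g
rolled oats: (3 tbsp + 1 tsp = 10/3 tbsp) × 7/8 ÷ 16 tbsp/cup × 90 g/cup ≈ 16 g
granulated sugar: (2 tbsp + 1 tsp = 7/3 tbsp) × 7/8 ÷ 16 tbsp/cup × 200 g/cup ≈ 26 g
honey: 2.25 cup × 7/8 × 340 g/cup ≈ 669 g
molasses: 1.5 pint × 7/8 × 2 cup/pint × 328 g/cup = 861 g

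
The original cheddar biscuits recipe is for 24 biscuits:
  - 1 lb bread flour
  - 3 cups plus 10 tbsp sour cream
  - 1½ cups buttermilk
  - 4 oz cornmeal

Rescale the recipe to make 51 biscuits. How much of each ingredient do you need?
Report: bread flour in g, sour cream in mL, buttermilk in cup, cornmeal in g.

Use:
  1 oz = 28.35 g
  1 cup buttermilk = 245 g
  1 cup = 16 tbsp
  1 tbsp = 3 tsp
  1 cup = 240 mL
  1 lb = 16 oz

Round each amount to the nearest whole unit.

bread flour: 964 g; sour cream: 1849 mL; buttermilk: 3 cup; cornmeal: 241 g

Scaling factor: 51/24 = 17/8 = 2.125.
bread flour: 1 lb × 17/8 × 16 oz/lb × 28.35 g/oz ≈ 964 g
sour cream: (3 cup + 10 tbsp = 3.625 cup) × 17/8 × 240 mL/cup ≈ 1849 mL
buttermilk: 1.5 cup × 17/8 ≈ 3 cup
cornmeal: 4 oz × 17/8 × 28.35 g/oz ≈ 241 g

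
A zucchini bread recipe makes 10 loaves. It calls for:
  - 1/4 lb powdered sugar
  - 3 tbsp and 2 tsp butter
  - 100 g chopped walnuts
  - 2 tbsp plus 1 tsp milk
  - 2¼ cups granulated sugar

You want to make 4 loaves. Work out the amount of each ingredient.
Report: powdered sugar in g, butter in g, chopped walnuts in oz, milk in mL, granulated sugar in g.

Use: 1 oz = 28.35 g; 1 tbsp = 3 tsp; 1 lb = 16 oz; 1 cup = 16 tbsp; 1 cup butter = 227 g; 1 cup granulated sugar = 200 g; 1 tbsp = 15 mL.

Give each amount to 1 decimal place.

Scaling factor: 4/10 = 2/5 = 0.4.
powdered sugar: 0.25 lb × 2/5 × 16 oz/lb × 28.35 g/oz ≈ 45.4 g
butter: (3 tbsp + 2 tsp = 11/3 tbsp) × 2/5 ÷ 16 tbsp/cup × 227 g/cup ≈ 20.8 g
chopped walnuts: 100 g × 2/5 ÷ 28.35 g/oz ≈ 1.4 oz
milk: (2 tbsp + 1 tsp = 7/3 tbsp) × 2/5 × 15 mL/tbsp = 14.0 mL
granulated sugar: 2.25 cup × 2/5 × 200 g/cup = 180.0 g

powdered sugar: 45.4 g; butter: 20.8 g; chopped walnuts: 1.4 oz; milk: 14.0 mL; granulated sugar: 180.0 g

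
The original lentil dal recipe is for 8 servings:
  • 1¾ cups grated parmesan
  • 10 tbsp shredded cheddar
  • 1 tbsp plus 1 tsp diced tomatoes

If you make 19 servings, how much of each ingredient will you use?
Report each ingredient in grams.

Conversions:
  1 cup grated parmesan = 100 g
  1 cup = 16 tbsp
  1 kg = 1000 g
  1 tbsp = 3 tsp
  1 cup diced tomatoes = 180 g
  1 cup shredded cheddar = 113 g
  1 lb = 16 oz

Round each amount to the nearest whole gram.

Scaling factor: 19/8 = 2.375.
grated parmesan: 1.75 cup × 19/8 × 100 g/cup ≈ 416 g
shredded cheddar: 10 tbsp × 19/8 ÷ 16 tbsp/cup × 113 g/cup ≈ 168 g
diced tomatoes: (1 tbsp + 1 tsp = 4/3 tbsp) × 19/8 ÷ 16 tbsp/cup × 180 g/cup ≈ 36 g

grated parmesan: 416 g; shredded cheddar: 168 g; diced tomatoes: 36 g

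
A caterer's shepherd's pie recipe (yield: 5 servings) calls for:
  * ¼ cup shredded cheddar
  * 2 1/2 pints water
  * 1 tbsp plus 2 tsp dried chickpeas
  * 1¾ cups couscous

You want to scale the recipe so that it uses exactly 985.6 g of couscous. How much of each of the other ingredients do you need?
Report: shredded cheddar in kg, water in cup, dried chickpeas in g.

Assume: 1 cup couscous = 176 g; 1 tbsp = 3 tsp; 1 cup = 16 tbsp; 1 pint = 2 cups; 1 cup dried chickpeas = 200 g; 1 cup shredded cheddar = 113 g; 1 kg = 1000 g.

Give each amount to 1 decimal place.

The original recipe has 308 g of couscous, so the scaling factor is 985.6 ÷ 308 = 16/5 = 3.2.
shredded cheddar: 0.25 cup × 16/5 × 113 g/cup ÷ 1000 g/kg ≈ 0.1 kg
water: 2.5 pint × 16/5 × 2 cup/pint = 16.0 cup
dried chickpeas: (1 tbsp + 2 tsp = 5/3 tbsp) × 16/5 ÷ 16 tbsp/cup × 200 g/cup ≈ 66.7 g

shredded cheddar: 0.1 kg; water: 16.0 cup; dried chickpeas: 66.7 g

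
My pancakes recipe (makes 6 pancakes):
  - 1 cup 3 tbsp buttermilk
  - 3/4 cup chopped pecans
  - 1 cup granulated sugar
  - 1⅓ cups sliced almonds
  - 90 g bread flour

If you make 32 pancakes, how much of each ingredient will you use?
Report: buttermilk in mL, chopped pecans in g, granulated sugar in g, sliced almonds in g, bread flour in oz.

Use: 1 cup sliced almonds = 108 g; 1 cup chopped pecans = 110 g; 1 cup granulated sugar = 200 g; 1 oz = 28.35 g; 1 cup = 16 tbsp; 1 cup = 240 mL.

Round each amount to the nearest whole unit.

buttermilk: 1520 mL; chopped pecans: 440 g; granulated sugar: 1067 g; sliced almonds: 768 g; bread flour: 17 oz

Scaling factor: 32/6 = 16/3.
buttermilk: (1 cup + 3 tbsp = 1.1875 cup) × 16/3 × 240 mL/cup = 1520 mL
chopped pecans: 0.75 cup × 16/3 × 110 g/cup = 440 g
granulated sugar: 1 cup × 16/3 × 200 g/cup ≈ 1067 g
sliced almonds: 4/3 cup × 16/3 × 108 g/cup = 768 g
bread flour: 90 g × 16/3 ÷ 28.35 g/oz ≈ 17 oz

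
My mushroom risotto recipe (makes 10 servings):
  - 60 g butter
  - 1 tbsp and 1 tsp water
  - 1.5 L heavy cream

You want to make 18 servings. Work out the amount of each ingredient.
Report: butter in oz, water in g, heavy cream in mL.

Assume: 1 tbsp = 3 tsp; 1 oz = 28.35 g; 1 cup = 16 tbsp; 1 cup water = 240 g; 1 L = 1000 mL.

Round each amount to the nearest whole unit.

butter: 4 oz; water: 36 g; heavy cream: 2700 mL

Scaling factor: 18/10 = 9/5 = 1.8.
butter: 60 g × 9/5 ÷ 28.35 g/oz ≈ 4 oz
water: (1 tbsp + 1 tsp = 4/3 tbsp) × 9/5 ÷ 16 tbsp/cup × 240 g/cup = 36 g
heavy cream: 1.5 L × 9/5 × 1000 mL/L = 2700 mL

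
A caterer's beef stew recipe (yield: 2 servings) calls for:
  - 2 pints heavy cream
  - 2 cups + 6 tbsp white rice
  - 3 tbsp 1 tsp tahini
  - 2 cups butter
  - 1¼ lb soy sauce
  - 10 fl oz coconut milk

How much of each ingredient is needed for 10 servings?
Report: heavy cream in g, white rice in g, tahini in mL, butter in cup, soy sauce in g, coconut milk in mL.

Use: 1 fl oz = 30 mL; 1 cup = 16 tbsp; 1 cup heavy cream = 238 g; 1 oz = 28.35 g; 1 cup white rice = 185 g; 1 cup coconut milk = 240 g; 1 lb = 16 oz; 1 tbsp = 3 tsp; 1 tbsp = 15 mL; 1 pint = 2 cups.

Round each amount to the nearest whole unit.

Scaling factor: 10/2 = 5.
heavy cream: 2 pint × 5 × 2 cup/pint × 238 g/cup = 4760 g
white rice: (2 cup + 6 tbsp = 2.375 cup) × 5 × 185 g/cup ≈ 2197 g
tahini: (3 tbsp + 1 tsp = 10/3 tbsp) × 5 × 15 mL/tbsp = 250 mL
butter: 2 cup × 5 = 10 cup
soy sauce: 1.25 lb × 5 × 16 oz/lb × 28.35 g/oz = 2835 g
coconut milk: 10 fl oz × 5 × 30 mL/fl oz = 1500 mL

heavy cream: 4760 g; white rice: 2197 g; tahini: 250 mL; butter: 10 cup; soy sauce: 2835 g; coconut milk: 1500 mL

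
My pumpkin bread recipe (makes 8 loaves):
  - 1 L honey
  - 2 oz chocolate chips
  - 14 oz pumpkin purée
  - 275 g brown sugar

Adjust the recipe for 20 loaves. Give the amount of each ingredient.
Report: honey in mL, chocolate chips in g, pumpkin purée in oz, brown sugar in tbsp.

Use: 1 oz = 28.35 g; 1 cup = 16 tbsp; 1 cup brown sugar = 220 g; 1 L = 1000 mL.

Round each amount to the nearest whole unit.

honey: 2500 mL; chocolate chips: 142 g; pumpkin purée: 35 oz; brown sugar: 50 tbsp

Scaling factor: 20/8 = 5/2 = 2.5.
honey: 1 L × 5/2 × 1000 mL/L = 2500 mL
chocolate chips: 2 oz × 5/2 × 28.35 g/oz ≈ 142 g
pumpkin purée: 14 oz × 5/2 = 35 oz
brown sugar: 275 g × 5/2 ÷ 220 g/cup × 16 tbsp/cup = 50 tbsp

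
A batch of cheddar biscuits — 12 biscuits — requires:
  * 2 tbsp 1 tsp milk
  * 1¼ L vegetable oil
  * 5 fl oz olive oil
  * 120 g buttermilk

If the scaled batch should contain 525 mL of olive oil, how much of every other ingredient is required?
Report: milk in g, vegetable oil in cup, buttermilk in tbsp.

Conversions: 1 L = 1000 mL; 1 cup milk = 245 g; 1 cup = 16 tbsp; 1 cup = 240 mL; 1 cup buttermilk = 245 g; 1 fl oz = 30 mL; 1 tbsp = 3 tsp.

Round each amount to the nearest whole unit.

The original recipe has 150 mL of olive oil, so the scaling factor is 525 ÷ 150 = 7/2 = 3.5.
milk: (2 tbsp + 1 tsp = 7/3 tbsp) × 7/2 ÷ 16 tbsp/cup × 245 g/cup ≈ 125 g
vegetable oil: 1.25 L × 7/2 × 1000 mL/L ÷ 240 mL/cup ≈ 18 cup
buttermilk: 120 g × 7/2 ÷ 245 g/cup × 16 tbsp/cup ≈ 27 tbsp

milk: 125 g; vegetable oil: 18 cup; buttermilk: 27 tbsp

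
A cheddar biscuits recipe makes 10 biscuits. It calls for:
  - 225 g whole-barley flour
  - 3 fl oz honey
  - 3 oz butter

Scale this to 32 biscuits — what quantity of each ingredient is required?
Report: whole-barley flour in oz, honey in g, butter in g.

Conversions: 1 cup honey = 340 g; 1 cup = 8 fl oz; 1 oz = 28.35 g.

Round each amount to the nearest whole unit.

Scaling factor: 32/10 = 16/5 = 3.2.
whole-barley flour: 225 g × 16/5 ÷ 28.35 g/oz ≈ 25 oz
honey: 3 fl oz × 16/5 ÷ 8 fl oz/cup × 340 g/cup = 408 g
butter: 3 oz × 16/5 × 28.35 g/oz ≈ 272 g

whole-barley flour: 25 oz; honey: 408 g; butter: 272 g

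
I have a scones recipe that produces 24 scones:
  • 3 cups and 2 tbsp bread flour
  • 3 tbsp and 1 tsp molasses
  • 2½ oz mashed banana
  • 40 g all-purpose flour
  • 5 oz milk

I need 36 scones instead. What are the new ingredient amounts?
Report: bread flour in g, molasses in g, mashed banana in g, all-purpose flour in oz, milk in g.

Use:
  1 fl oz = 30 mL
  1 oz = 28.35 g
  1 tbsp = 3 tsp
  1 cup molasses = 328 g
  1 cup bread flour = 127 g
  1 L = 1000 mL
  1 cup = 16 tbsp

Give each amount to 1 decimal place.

Scaling factor: 36/24 = 3/2 = 1.5.
bread flour: (3 cup + 2 tbsp = 3.125 cup) × 3/2 × 127 g/cup ≈ 595.3 g
molasses: (3 tbsp + 1 tsp = 10/3 tbsp) × 3/2 ÷ 16 tbsp/cup × 328 g/cup = 102.5 g
mashed banana: 2.5 oz × 3/2 × 28.35 g/oz ≈ 106.3 g
all-purpose flour: 40 g × 3/2 ÷ 28.35 g/oz ≈ 2.1 oz
milk: 5 oz × 3/2 × 28.35 g/oz ≈ 212.6 g

bread flour: 595.3 g; molasses: 102.5 g; mashed banana: 106.3 g; all-purpose flour: 2.1 oz; milk: 212.6 g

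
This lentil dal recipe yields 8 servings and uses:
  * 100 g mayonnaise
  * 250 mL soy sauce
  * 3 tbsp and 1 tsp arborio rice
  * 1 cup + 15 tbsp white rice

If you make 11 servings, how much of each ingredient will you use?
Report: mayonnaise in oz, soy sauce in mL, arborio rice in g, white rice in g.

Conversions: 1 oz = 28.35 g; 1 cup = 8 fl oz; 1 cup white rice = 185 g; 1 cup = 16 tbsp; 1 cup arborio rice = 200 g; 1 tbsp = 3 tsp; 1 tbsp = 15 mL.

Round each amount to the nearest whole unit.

Scaling factor: 11/8 = 1.375.
mayonnaise: 100 g × 11/8 ÷ 28.35 g/oz ≈ 5 oz
soy sauce: 250 mL × 11/8 ≈ 344 mL
arborio rice: (3 tbsp + 1 tsp = 10/3 tbsp) × 11/8 ÷ 16 tbsp/cup × 200 g/cup ≈ 57 g
white rice: (1 cup + 15 tbsp = 1.9375 cup) × 11/8 × 185 g/cup ≈ 493 g

mayonnaise: 5 oz; soy sauce: 344 mL; arborio rice: 57 g; white rice: 493 g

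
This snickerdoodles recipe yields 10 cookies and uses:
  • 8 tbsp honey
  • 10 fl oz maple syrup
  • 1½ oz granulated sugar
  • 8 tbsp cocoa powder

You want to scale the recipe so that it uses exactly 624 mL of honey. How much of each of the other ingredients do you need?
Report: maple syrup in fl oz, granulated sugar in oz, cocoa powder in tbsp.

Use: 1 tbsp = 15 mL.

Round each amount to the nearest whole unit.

maple syrup: 52 fl oz; granulated sugar: 8 oz; cocoa powder: 42 tbsp

The original recipe has 120 mL of honey, so the scaling factor is 624 ÷ 120 = 26/5 = 5.2.
maple syrup: 10 fl oz × 26/5 = 52 fl oz
granulated sugar: 1.5 oz × 26/5 ≈ 8 oz
cocoa powder: 8 tbsp × 26/5 ≈ 42 tbsp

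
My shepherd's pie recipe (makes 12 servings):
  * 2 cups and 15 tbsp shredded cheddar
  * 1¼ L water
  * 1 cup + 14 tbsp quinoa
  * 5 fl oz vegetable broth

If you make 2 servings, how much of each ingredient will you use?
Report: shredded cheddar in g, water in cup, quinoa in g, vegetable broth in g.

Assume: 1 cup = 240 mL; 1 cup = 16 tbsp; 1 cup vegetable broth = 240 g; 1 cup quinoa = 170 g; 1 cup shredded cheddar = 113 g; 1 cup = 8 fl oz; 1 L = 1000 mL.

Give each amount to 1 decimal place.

shredded cheddar: 55.3 g; water: 0.9 cup; quinoa: 53.1 g; vegetable broth: 25.0 g

Scaling factor: 2/12 = 1/6.
shredded cheddar: (2 cup + 15 tbsp = 2.9375 cup) × 1/6 × 113 g/cup ≈ 55.3 g
water: 1.25 L × 1/6 × 1000 mL/L ÷ 240 mL/cup ≈ 0.9 cup
quinoa: (1 cup + 14 tbsp = 1.875 cup) × 1/6 × 170 g/cup ≈ 53.1 g
vegetable broth: 5 fl oz × 1/6 ÷ 8 fl oz/cup × 240 g/cup = 25.0 g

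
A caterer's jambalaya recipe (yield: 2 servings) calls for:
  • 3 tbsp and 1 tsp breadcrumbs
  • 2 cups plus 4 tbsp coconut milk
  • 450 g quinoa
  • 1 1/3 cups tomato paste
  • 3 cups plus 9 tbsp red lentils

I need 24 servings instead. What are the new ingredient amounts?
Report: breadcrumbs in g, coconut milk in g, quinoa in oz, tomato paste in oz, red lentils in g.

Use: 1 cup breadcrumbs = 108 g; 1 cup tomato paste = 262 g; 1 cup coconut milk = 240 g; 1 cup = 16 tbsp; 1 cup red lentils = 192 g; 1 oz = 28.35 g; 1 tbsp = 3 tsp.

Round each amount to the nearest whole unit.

breadcrumbs: 270 g; coconut milk: 6480 g; quinoa: 190 oz; tomato paste: 148 oz; red lentils: 8208 g

Scaling factor: 24/2 = 12.
breadcrumbs: (3 tbsp + 1 tsp = 10/3 tbsp) × 12 ÷ 16 tbsp/cup × 108 g/cup = 270 g
coconut milk: (2 cup + 4 tbsp = 2.25 cup) × 12 × 240 g/cup = 6480 g
quinoa: 450 g × 12 ÷ 28.35 g/oz ≈ 190 oz
tomato paste: 4/3 cup × 12 × 262 g/cup ÷ 28.35 g/oz ≈ 148 oz
red lentils: (3 cup + 9 tbsp = 3.5625 cup) × 12 × 192 g/cup = 8208 g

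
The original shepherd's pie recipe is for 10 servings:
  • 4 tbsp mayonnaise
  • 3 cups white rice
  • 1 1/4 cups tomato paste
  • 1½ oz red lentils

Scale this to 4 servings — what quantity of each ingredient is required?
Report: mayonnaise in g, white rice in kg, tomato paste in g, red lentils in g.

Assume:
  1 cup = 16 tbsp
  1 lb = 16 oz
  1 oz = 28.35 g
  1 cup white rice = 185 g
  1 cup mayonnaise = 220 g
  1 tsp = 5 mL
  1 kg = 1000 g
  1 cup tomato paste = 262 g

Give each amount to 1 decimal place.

mayonnaise: 22.0 g; white rice: 0.2 kg; tomato paste: 131.0 g; red lentils: 17.0 g

Scaling factor: 4/10 = 2/5 = 0.4.
mayonnaise: 4 tbsp × 2/5 ÷ 16 tbsp/cup × 220 g/cup = 22.0 g
white rice: 3 cup × 2/5 × 185 g/cup ÷ 1000 g/kg ≈ 0.2 kg
tomato paste: 1.25 cup × 2/5 × 262 g/cup = 131.0 g
red lentils: 1.5 oz × 2/5 × 28.35 g/oz ≈ 17.0 g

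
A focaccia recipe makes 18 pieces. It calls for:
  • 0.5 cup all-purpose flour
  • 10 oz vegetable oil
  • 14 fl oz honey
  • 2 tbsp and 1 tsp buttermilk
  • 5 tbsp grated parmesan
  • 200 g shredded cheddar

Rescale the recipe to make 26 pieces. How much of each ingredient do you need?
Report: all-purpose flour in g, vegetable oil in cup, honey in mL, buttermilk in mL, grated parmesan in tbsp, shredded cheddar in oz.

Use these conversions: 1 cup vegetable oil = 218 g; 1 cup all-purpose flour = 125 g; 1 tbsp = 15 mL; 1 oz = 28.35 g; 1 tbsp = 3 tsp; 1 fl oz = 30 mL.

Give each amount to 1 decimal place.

all-purpose flour: 90.3 g; vegetable oil: 1.9 cup; honey: 606.7 mL; buttermilk: 50.6 mL; grated parmesan: 7.2 tbsp; shredded cheddar: 10.2 oz

Scaling factor: 26/18 = 13/9.
all-purpose flour: 0.5 cup × 13/9 × 125 g/cup ≈ 90.3 g
vegetable oil: 10 oz × 13/9 × 28.35 g/oz ÷ 218 g/cup ≈ 1.9 cup
honey: 14 fl oz × 13/9 × 30 mL/fl oz ≈ 606.7 mL
buttermilk: (2 tbsp + 1 tsp = 7/3 tbsp) × 13/9 × 15 mL/tbsp ≈ 50.6 mL
grated parmesan: 5 tbsp × 13/9 ≈ 7.2 tbsp
shredded cheddar: 200 g × 13/9 ÷ 28.35 g/oz ≈ 10.2 oz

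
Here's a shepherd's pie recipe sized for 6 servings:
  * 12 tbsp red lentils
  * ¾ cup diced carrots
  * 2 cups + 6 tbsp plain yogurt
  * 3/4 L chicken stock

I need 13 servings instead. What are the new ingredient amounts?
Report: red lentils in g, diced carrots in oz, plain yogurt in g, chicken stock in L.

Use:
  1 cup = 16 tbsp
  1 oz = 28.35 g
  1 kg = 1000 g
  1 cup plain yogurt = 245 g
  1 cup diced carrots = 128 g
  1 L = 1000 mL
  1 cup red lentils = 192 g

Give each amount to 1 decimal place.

red lentils: 312.0 g; diced carrots: 7.3 oz; plain yogurt: 1260.7 g; chicken stock: 1.6 L

Scaling factor: 13/6.
red lentils: 12 tbsp × 13/6 ÷ 16 tbsp/cup × 192 g/cup = 312.0 g
diced carrots: 0.75 cup × 13/6 × 128 g/cup ÷ 28.35 g/oz ≈ 7.3 oz
plain yogurt: (2 cup + 6 tbsp = 2.375 cup) × 13/6 × 245 g/cup ≈ 1260.7 g
chicken stock: 0.75 L × 13/6 ≈ 1.6 L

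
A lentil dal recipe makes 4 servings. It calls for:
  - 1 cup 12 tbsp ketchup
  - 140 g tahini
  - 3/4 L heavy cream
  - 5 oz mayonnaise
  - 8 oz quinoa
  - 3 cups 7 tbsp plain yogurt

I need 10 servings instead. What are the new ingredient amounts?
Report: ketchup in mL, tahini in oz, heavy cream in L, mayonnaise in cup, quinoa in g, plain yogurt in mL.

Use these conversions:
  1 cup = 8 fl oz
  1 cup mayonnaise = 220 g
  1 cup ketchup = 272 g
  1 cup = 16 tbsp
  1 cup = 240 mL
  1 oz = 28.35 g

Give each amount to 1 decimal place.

Scaling factor: 10/4 = 5/2 = 2.5.
ketchup: (1 cup + 12 tbsp = 1.75 cup) × 5/2 × 240 mL/cup = 1050.0 mL
tahini: 140 g × 5/2 ÷ 28.35 g/oz ≈ 12.3 oz
heavy cream: 0.75 L × 5/2 ≈ 1.9 L
mayonnaise: 5 oz × 5/2 × 28.35 g/oz ÷ 220 g/cup ≈ 1.6 cup
quinoa: 8 oz × 5/2 × 28.35 g/oz = 567.0 g
plain yogurt: (3 cup + 7 tbsp = 3.4375 cup) × 5/2 × 240 mL/cup = 2062.5 mL

ketchup: 1050.0 mL; tahini: 12.3 oz; heavy cream: 1.9 L; mayonnaise: 1.6 cup; quinoa: 567.0 g; plain yogurt: 2062.5 mL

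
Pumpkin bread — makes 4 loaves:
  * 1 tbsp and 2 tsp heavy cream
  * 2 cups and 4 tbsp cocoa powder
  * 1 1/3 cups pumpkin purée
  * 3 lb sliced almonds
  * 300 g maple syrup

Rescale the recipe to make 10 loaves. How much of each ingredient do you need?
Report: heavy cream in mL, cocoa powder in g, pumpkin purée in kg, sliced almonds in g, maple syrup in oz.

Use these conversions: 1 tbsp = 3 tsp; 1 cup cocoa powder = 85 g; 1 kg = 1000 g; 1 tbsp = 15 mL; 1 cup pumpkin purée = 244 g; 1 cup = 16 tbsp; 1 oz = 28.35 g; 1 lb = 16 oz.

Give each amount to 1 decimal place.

heavy cream: 62.5 mL; cocoa powder: 478.1 g; pumpkin purée: 0.8 kg; sliced almonds: 3402.0 g; maple syrup: 26.5 oz

Scaling factor: 10/4 = 5/2 = 2.5.
heavy cream: (1 tbsp + 2 tsp = 5/3 tbsp) × 5/2 × 15 mL/tbsp = 62.5 mL
cocoa powder: (2 cup + 4 tbsp = 2.25 cup) × 5/2 × 85 g/cup ≈ 478.1 g
pumpkin purée: 4/3 cup × 5/2 × 244 g/cup ÷ 1000 g/kg ≈ 0.8 kg
sliced almonds: 3 lb × 5/2 × 16 oz/lb × 28.35 g/oz = 3402.0 g
maple syrup: 300 g × 5/2 ÷ 28.35 g/oz ≈ 26.5 oz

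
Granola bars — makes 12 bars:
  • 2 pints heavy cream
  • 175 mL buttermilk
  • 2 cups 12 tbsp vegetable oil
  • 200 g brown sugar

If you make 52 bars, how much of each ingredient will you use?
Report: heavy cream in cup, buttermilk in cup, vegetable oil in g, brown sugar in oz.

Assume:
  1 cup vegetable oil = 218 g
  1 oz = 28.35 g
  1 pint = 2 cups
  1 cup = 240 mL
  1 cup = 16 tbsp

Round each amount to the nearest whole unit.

heavy cream: 17 cup; buttermilk: 3 cup; vegetable oil: 2598 g; brown sugar: 31 oz

Scaling factor: 52/12 = 13/3.
heavy cream: 2 pint × 13/3 × 2 cup/pint ≈ 17 cup
buttermilk: 175 mL × 13/3 ÷ 240 mL/cup ≈ 3 cup
vegetable oil: (2 cup + 12 tbsp = 2.75 cup) × 13/3 × 218 g/cup ≈ 2598 g
brown sugar: 200 g × 13/3 ÷ 28.35 g/oz ≈ 31 oz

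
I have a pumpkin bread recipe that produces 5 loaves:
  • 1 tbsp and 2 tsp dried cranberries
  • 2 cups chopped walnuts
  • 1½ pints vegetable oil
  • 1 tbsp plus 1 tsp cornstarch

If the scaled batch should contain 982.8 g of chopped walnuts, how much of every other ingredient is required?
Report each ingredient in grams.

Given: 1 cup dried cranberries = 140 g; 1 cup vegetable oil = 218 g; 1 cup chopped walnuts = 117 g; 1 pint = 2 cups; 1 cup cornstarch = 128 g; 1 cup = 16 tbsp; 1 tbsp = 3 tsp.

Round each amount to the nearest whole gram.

dried cranberries: 61 g; vegetable oil: 2747 g; cornstarch: 45 g

The original recipe has 234 g of chopped walnuts, so the scaling factor is 982.8 ÷ 234 = 21/5 = 4.2.
dried cranberries: (1 tbsp + 2 tsp = 5/3 tbsp) × 21/5 ÷ 16 tbsp/cup × 140 g/cup ≈ 61 g
vegetable oil: 1.5 pint × 21/5 × 2 cup/pint × 218 g/cup ≈ 2747 g
cornstarch: (1 tbsp + 1 tsp = 4/3 tbsp) × 21/5 ÷ 16 tbsp/cup × 128 g/cup ≈ 45 g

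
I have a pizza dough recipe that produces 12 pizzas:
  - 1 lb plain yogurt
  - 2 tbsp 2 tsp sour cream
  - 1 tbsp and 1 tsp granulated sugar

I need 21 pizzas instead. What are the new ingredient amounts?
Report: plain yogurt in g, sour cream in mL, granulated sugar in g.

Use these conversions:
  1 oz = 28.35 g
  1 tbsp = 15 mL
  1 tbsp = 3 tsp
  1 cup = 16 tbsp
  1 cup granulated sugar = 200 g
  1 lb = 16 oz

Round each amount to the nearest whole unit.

plain yogurt: 794 g; sour cream: 70 mL; granulated sugar: 29 g

Scaling factor: 21/12 = 7/4 = 1.75.
plain yogurt: 1 lb × 7/4 × 16 oz/lb × 28.35 g/oz ≈ 794 g
sour cream: (2 tbsp + 2 tsp = 8/3 tbsp) × 7/4 × 15 mL/tbsp = 70 mL
granulated sugar: (1 tbsp + 1 tsp = 4/3 tbsp) × 7/4 ÷ 16 tbsp/cup × 200 g/cup ≈ 29 g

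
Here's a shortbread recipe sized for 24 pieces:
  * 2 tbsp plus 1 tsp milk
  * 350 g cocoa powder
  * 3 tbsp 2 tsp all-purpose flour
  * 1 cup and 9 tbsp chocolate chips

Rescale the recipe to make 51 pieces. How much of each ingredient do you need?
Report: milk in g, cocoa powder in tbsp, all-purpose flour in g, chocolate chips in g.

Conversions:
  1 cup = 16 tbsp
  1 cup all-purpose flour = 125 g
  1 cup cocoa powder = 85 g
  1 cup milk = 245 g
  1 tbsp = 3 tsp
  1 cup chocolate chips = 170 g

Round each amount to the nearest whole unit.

Scaling factor: 51/24 = 17/8 = 2.125.
milk: (2 tbsp + 1 tsp = 7/3 tbsp) × 17/8 ÷ 16 tbsp/cup × 245 g/cup ≈ 76 g
cocoa powder: 350 g × 17/8 ÷ 85 g/cup × 16 tbsp/cup = 140 tbsp
all-purpose flour: (3 tbsp + 2 tsp = 11/3 tbsp) × 17/8 ÷ 16 tbsp/cup × 125 g/cup ≈ 61 g
chocolate chips: (1 cup + 9 tbsp = 1.5625 cup) × 17/8 × 170 g/cup ≈ 564 g

milk: 76 g; cocoa powder: 140 tbsp; all-purpose flour: 61 g; chocolate chips: 564 g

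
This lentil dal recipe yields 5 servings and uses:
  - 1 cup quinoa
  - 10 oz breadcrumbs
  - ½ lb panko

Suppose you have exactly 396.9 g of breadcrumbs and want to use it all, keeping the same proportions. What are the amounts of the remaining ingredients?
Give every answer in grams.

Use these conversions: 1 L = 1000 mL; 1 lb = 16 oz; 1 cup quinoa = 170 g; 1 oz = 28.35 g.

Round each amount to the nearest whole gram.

quinoa: 238 g; panko: 318 g

The original recipe has 283.5 g of breadcrumbs, so the scaling factor is 396.9 ÷ 283.5 = 7/5 = 1.4.
quinoa: 1 cup × 7/5 × 170 g/cup = 238 g
panko: 0.5 lb × 7/5 × 16 oz/lb × 28.35 g/oz ≈ 318 g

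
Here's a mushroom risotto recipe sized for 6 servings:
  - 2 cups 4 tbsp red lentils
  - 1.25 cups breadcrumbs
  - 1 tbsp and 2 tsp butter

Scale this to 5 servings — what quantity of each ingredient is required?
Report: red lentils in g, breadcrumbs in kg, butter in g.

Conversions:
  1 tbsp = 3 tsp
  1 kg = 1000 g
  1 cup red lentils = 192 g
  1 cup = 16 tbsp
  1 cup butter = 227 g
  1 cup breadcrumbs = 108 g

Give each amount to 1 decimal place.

Scaling factor: 5/6.
red lentils: (2 cup + 4 tbsp = 2.25 cup) × 5/6 × 192 g/cup = 360.0 g
breadcrumbs: 1.25 cup × 5/6 × 108 g/cup ÷ 1000 g/kg ≈ 0.1 kg
butter: (1 tbsp + 2 tsp = 5/3 tbsp) × 5/6 ÷ 16 tbsp/cup × 227 g/cup ≈ 19.7 g

red lentils: 360.0 g; breadcrumbs: 0.1 kg; butter: 19.7 g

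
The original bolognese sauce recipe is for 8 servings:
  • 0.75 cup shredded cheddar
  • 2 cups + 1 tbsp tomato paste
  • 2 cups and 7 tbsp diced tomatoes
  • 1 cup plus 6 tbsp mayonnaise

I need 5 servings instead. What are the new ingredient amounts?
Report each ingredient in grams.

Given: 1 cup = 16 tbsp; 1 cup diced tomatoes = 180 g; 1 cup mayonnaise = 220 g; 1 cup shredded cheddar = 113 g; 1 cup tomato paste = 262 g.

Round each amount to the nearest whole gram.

Scaling factor: 5/8 = 0.625.
shredded cheddar: 0.75 cup × 5/8 × 113 g/cup ≈ 53 g
tomato paste: (2 cup + 1 tbsp = 2.0625 cup) × 5/8 × 262 g/cup ≈ 338 g
diced tomatoes: (2 cup + 7 tbsp = 2.4375 cup) × 5/8 × 180 g/cup ≈ 274 g
mayonnaise: (1 cup + 6 tbsp = 1.375 cup) × 5/8 × 220 g/cup ≈ 189 g

shredded cheddar: 53 g; tomato paste: 338 g; diced tomatoes: 274 g; mayonnaise: 189 g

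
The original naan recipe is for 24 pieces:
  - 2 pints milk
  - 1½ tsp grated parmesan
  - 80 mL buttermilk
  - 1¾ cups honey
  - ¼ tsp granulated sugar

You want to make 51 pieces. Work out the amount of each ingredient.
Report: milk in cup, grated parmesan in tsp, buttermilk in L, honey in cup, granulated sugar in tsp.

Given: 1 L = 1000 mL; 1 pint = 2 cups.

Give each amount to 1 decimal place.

Scaling factor: 51/24 = 17/8 = 2.125.
milk: 2 pint × 17/8 × 2 cup/pint = 8.5 cup
grated parmesan: 1.5 tsp × 17/8 ≈ 3.2 tsp
buttermilk: 80 mL × 17/8 ÷ 1000 mL/L ≈ 0.2 L
honey: 1.75 cup × 17/8 ≈ 3.7 cup
granulated sugar: 0.25 tsp × 17/8 ≈ 0.5 tsp

milk: 8.5 cup; grated parmesan: 3.2 tsp; buttermilk: 0.2 L; honey: 3.7 cup; granulated sugar: 0.5 tsp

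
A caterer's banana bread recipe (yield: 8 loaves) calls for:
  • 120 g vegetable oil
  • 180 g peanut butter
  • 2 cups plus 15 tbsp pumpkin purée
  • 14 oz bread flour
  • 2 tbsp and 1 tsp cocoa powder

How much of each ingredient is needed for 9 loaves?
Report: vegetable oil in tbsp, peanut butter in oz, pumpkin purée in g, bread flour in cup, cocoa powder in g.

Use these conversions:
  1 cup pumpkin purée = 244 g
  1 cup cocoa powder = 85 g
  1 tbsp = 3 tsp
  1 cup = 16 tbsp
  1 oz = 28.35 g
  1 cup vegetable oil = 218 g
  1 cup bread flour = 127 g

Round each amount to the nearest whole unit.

Scaling factor: 9/8 = 1.125.
vegetable oil: 120 g × 9/8 ÷ 218 g/cup × 16 tbsp/cup ≈ 10 tbsp
peanut butter: 180 g × 9/8 ÷ 28.35 g/oz ≈ 7 oz
pumpkin purée: (2 cup + 15 tbsp = 2.9375 cup) × 9/8 × 244 g/cup ≈ 806 g
bread flour: 14 oz × 9/8 × 28.35 g/oz ÷ 127 g/cup ≈ 4 cup
cocoa powder: (2 tbsp + 1 tsp = 7/3 tbsp) × 9/8 ÷ 16 tbsp/cup × 85 g/cup ≈ 14 g

vegetable oil: 10 tbsp; peanut butter: 7 oz; pumpkin purée: 806 g; bread flour: 4 cup; cocoa powder: 14 g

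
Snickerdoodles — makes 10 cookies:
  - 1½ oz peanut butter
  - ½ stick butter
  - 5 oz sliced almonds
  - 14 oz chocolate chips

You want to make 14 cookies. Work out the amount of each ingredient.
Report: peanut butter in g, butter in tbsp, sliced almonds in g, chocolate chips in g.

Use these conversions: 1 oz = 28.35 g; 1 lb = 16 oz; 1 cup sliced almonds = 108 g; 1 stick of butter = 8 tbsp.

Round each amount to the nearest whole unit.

Scaling factor: 14/10 = 7/5 = 1.4.
peanut butter: 1.5 oz × 7/5 × 28.35 g/oz ≈ 60 g
butter: 0.5 stick × 7/5 × 8 tbsp/stick ≈ 6 tbsp
sliced almonds: 5 oz × 7/5 × 28.35 g/oz ≈ 198 g
chocolate chips: 14 oz × 7/5 × 28.35 g/oz ≈ 556 g

peanut butter: 60 g; butter: 6 tbsp; sliced almonds: 198 g; chocolate chips: 556 g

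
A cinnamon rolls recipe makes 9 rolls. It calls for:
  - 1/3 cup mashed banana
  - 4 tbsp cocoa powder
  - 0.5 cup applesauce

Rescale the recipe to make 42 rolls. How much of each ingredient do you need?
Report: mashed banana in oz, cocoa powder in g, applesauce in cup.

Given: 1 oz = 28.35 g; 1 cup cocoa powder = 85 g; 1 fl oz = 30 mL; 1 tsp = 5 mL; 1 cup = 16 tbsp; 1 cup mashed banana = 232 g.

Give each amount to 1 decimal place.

Scaling factor: 42/9 = 14/3.
mashed banana: 1/3 cup × 14/3 × 232 g/cup ÷ 28.35 g/oz ≈ 12.7 oz
cocoa powder: 4 tbsp × 14/3 ÷ 16 tbsp/cup × 85 g/cup ≈ 99.2 g
applesauce: 0.5 cup × 14/3 ≈ 2.3 cup

mashed banana: 12.7 oz; cocoa powder: 99.2 g; applesauce: 2.3 cup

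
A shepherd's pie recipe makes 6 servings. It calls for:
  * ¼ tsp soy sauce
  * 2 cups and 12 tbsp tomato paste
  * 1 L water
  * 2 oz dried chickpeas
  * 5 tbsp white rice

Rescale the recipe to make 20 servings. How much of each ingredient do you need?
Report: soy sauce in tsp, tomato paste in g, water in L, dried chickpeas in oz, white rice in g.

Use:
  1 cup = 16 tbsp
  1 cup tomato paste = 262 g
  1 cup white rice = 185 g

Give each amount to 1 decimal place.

soy sauce: 0.8 tsp; tomato paste: 2401.7 g; water: 3.3 L; dried chickpeas: 6.7 oz; white rice: 192.7 g

Scaling factor: 20/6 = 10/3.
soy sauce: 0.25 tsp × 10/3 ≈ 0.8 tsp
tomato paste: (2 cup + 12 tbsp = 2.75 cup) × 10/3 × 262 g/cup ≈ 2401.7 g
water: 1 L × 10/3 ≈ 3.3 L
dried chickpeas: 2 oz × 10/3 ≈ 6.7 oz
white rice: 5 tbsp × 10/3 ÷ 16 tbsp/cup × 185 g/cup ≈ 192.7 g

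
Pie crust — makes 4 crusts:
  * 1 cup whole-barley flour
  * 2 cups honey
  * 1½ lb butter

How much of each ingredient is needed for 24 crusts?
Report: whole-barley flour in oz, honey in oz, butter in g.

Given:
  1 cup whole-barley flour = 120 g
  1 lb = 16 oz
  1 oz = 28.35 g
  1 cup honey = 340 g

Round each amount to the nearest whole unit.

whole-barley flour: 25 oz; honey: 144 oz; butter: 4082 g

Scaling factor: 24/4 = 6.
whole-barley flour: 1 cup × 6 × 120 g/cup ÷ 28.35 g/oz ≈ 25 oz
honey: 2 cup × 6 × 340 g/cup ÷ 28.35 g/oz ≈ 144 oz
butter: 1.5 lb × 6 × 16 oz/lb × 28.35 g/oz ≈ 4082 g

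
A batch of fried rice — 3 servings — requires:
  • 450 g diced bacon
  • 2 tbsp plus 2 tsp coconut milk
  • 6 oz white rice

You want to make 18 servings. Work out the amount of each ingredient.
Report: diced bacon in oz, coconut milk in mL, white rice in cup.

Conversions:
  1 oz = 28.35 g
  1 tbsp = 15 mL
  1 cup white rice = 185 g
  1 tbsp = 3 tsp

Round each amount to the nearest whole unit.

diced bacon: 95 oz; coconut milk: 240 mL; white rice: 6 cup

Scaling factor: 18/3 = 6.
diced bacon: 450 g × 6 ÷ 28.35 g/oz ≈ 95 oz
coconut milk: (2 tbsp + 2 tsp = 8/3 tbsp) × 6 × 15 mL/tbsp = 240 mL
white rice: 6 oz × 6 × 28.35 g/oz ÷ 185 g/cup ≈ 6 cup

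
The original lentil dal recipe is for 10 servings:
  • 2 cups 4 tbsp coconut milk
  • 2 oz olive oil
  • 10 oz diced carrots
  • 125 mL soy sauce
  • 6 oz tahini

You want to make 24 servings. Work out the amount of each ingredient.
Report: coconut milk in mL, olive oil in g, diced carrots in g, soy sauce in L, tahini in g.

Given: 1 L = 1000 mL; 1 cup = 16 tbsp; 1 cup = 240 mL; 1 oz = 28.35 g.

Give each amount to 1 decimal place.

Scaling factor: 24/10 = 12/5 = 2.4.
coconut milk: (2 cup + 4 tbsp = 2.25 cup) × 12/5 × 240 mL/cup = 1296.0 mL
olive oil: 2 oz × 12/5 × 28.35 g/oz ≈ 136.1 g
diced carrots: 10 oz × 12/5 × 28.35 g/oz = 680.4 g
soy sauce: 125 mL × 12/5 ÷ 1000 mL/L = 0.3 L
tahini: 6 oz × 12/5 × 28.35 g/oz ≈ 408.2 g

coconut milk: 1296.0 mL; olive oil: 136.1 g; diced carrots: 680.4 g; soy sauce: 0.3 L; tahini: 408.2 g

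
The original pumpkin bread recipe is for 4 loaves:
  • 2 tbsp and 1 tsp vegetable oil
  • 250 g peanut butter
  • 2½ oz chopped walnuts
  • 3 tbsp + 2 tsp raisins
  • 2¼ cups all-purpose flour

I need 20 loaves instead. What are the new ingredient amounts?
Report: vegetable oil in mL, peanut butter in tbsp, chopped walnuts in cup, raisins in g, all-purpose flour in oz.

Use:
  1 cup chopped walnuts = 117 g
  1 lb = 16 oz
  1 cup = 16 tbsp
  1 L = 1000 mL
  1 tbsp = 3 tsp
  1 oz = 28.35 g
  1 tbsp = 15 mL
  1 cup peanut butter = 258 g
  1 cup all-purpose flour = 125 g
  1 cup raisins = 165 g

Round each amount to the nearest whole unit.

vegetable oil: 175 mL; peanut butter: 78 tbsp; chopped walnuts: 3 cup; raisins: 189 g; all-purpose flour: 50 oz

Scaling factor: 20/4 = 5.
vegetable oil: (2 tbsp + 1 tsp = 7/3 tbsp) × 5 × 15 mL/tbsp = 175 mL
peanut butter: 250 g × 5 ÷ 258 g/cup × 16 tbsp/cup ≈ 78 tbsp
chopped walnuts: 2.5 oz × 5 × 28.35 g/oz ÷ 117 g/cup ≈ 3 cup
raisins: (3 tbsp + 2 tsp = 11/3 tbsp) × 5 ÷ 16 tbsp/cup × 165 g/cup ≈ 189 g
all-purpose flour: 2.25 cup × 5 × 125 g/cup ÷ 28.35 g/oz ≈ 50 oz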